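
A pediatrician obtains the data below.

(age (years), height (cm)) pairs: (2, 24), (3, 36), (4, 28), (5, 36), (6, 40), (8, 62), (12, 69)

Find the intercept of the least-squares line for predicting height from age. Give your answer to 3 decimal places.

n = 7, Σx = 40, Σy = 295, Σxy = 2012, Σx² = 298
Sxx = Σx² − (Σx)²/n = 298 − 228.571429 = 69.428571
Sxy = Σxy − (Σx)(Σy)/n = 2012 − 1685.714286 = 326.285714
b = Sxy/Sxx = 326.285714/69.428571 = 4.699588
a = ȳ − b·x̄ = 42.142857 − 4.699588·5.714286 = 15.288066

15.288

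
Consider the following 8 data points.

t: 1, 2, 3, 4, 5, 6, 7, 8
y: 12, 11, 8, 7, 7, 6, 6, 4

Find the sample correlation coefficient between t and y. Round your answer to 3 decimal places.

n = 8, Σx = 36, Σy = 61, Σxy = 231, Σx² = 204, Σy² = 515
Sxx = Σx² − (Σx)²/n = 204 − 162 = 42
Sxy = Σxy − (Σx)(Σy)/n = 231 − 274.5 = -43.5
Syy = Σy² − (Σy)²/n = 515 − 465.125 = 49.875
r = Sxy/√(Sxx·Syy) = -43.5/√(2094.75) = -43.5/45.768439 = -0.950437

-0.950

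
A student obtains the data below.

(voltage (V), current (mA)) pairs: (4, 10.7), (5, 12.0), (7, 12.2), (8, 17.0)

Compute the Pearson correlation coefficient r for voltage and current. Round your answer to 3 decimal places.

n = 4, Σx = 24, Σy = 51.9, Σxy = 324.2, Σx² = 154, Σy² = 696.33
Sxx = Σx² − (Σx)²/n = 154 − 144 = 10
Sxy = Σxy − (Σx)(Σy)/n = 324.2 − 311.4 = 12.8
Syy = Σy² − (Σy)²/n = 696.33 − 673.4025 = 22.9275
r = Sxy/√(Sxx·Syy) = 12.8/√(229.275) = 12.8/15.141829 = 0.845340

0.845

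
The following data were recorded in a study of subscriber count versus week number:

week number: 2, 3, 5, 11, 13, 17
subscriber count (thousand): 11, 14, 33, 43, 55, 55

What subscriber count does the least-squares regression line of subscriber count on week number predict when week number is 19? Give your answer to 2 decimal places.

n = 6, Σx = 51, Σy = 211, Σxy = 2352, Σx² = 617
Sxx = Σx² − (Σx)²/n = 617 − 433.5 = 183.5
Sxy = Σxy − (Σx)(Σy)/n = 2352 − 1793.5 = 558.5
b = Sxy/Sxx = 558.5/183.5 = 3.043597
a = ȳ − b·x̄ = 35.166667 − 3.043597·8.5 = 9.296094
ŷ(19) = a + b·19 = 9.296094 + 3.043597·19 = 67.124432

67.12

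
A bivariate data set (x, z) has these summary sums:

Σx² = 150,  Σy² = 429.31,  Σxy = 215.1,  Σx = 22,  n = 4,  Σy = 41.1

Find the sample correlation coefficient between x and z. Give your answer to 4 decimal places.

Sxx = Σx² − (Σx)²/n = 150 − 121 = 29
Sxy = Σxy − (Σx)(Σy)/n = 215.1 − 226.05 = -10.95
Syy = Σy² − (Σy)²/n = 429.31 − 422.3025 = 7.0075
r = Sxy/√(Sxx·Syy) = -10.95/√(203.2175) = -10.95/14.255438 = -0.768128

-0.7681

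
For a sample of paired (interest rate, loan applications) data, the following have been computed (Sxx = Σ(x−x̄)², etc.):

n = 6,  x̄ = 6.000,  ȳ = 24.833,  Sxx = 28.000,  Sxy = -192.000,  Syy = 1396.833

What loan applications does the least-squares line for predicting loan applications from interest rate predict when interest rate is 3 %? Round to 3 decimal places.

45.404

b = Sxy/Sxx = -192/28 = -6.857143
a = ȳ − b·x̄ = 24.833 − (-6.857143)·6 = 65.975857
ŷ(3) = a + b·3 = 65.975857 + (-6.857143)·3 = 45.404429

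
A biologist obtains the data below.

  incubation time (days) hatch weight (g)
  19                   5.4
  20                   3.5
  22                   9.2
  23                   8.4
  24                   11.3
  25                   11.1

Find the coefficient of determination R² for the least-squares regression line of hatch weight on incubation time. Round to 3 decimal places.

0.826

n = 6, Σx = 133, Σy = 48.9, Σxy = 1116.9, Σx² = 2975, Σy² = 447.51
Sxx = Σx² − (Σx)²/n = 2975 − 2948.166667 = 26.833333
Sxy = Σxy − (Σx)(Σy)/n = 1116.9 − 1083.95 = 32.95
Syy = Σy² − (Σy)²/n = 447.51 − 398.535 = 48.975
R² = Sxy²/(Sxx·Syy) = (32.95)²/(26.833333·48.975) = 0.826155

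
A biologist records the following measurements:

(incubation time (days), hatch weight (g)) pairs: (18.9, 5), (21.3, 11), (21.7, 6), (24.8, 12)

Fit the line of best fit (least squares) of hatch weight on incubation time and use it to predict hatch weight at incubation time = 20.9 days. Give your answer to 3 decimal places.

n = 4, Σx = 86.7, Σy = 34, Σxy = 756.6, Σx² = 1896.83
Sxx = Σx² − (Σx)²/n = 1896.83 − 1879.2225 = 17.6075
Sxy = Σxy − (Σx)(Σy)/n = 756.6 − 736.95 = 19.65
b = Sxy/Sxx = 19.65/17.6075 = 1.116002
a = ȳ − b·x̄ = 8.5 − 1.116002·21.675 = -15.689337
ŷ(20.9) = a + b·20.9 = -15.689337 + 1.116002·20.9 = 7.635099

7.635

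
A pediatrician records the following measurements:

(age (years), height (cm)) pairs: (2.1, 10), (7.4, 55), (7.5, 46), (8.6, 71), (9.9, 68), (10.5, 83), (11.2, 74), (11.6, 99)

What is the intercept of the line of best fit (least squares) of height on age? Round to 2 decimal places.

n = 8, Σx = 68.8, Σy = 506, Σxy = 4905.5, Σx² = 657.64
Sxx = Σx² − (Σx)²/n = 657.64 − 591.68 = 65.96
Sxy = Σxy − (Σx)(Σy)/n = 4905.5 − 4351.6 = 553.9
b = Sxy/Sxx = 553.9/65.96 = 8.397514
a = ȳ − b·x̄ = 63.25 − 8.397514·8.6 = -8.968617

-8.97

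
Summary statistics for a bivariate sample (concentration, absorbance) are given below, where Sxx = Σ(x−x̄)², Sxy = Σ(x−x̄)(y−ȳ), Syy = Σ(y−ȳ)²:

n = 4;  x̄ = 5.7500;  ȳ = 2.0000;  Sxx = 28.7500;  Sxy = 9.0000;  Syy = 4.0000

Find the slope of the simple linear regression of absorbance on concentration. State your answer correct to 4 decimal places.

b = Sxy/Sxx = 9/28.75 = 0.313043

0.3130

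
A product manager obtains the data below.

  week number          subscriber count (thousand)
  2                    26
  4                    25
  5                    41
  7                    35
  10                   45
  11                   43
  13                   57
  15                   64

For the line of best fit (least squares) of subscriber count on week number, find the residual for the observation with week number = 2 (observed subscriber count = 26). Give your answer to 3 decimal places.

1.762

n = 8, Σx = 67, Σy = 336, Σxy = 3226, Σx² = 709
Sxx = Σx² − (Σx)²/n = 709 − 561.125 = 147.875
Sxy = Σxy − (Σx)(Σy)/n = 3226 − 2814 = 412
b = Sxy/Sxx = 412/147.875 = 2.786137
a = ȳ − b·x̄ = 42 − 2.786137·8.375 = 18.666103
ŷ(2) = 18.666103 + 2.786137·2 = 24.238377
residual = y − ŷ = 26 − 24.238377 = 1.761623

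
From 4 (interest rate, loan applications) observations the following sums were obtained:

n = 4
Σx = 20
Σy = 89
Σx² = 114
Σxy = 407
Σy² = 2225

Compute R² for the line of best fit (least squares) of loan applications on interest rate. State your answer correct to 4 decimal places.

0.4214

Sxx = Σx² − (Σx)²/n = 114 − 100 = 14
Sxy = Σxy − (Σx)(Σy)/n = 407 − 445 = -38
Syy = Σy² − (Σy)²/n = 2225 − 1980.25 = 244.75
R² = Sxy²/(Sxx·Syy) = (-38)²/(14·244.75) = 0.421421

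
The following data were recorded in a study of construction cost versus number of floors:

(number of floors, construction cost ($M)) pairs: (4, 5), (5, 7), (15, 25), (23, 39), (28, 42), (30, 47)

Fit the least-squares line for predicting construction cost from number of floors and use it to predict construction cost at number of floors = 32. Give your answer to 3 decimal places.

50.680

n = 6, Σx = 105, Σy = 165, Σxy = 3913, Σx² = 2479
Sxx = Σx² − (Σx)²/n = 2479 − 1837.5 = 641.5
Sxy = Σxy − (Σx)(Σy)/n = 3913 − 2887.5 = 1025.5
b = Sxy/Sxx = 1025.5/641.5 = 1.598597
a = ȳ − b·x̄ = 27.5 − 1.598597·17.5 = -0.475448
ŷ(32) = a + b·32 = -0.475448 + 1.598597·32 = 50.679657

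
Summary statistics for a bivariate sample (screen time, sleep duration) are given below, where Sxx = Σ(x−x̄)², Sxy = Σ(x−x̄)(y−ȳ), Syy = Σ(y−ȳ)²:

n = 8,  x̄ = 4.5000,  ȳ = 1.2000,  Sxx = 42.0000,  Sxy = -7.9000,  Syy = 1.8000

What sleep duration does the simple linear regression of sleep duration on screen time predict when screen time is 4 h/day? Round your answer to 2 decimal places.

b = Sxy/Sxx = -7.9/42 = -0.188095
a = ȳ − b·x̄ = 1.2 − (-0.188095)·4.5 = 2.046429
ŷ(4) = a + b·4 = 2.046429 + (-0.188095)·4 = 1.294048

1.29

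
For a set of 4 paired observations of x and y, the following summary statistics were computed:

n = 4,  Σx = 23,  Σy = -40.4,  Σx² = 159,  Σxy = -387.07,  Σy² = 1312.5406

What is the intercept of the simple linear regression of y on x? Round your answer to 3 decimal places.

Sxx = Σx² − (Σx)²/n = 159 − 132.25 = 26.75
Sxy = Σxy − (Σx)(Σy)/n = -387.07 − (-232.3) = -154.77
b = Sxy/Sxx = -154.77/26.75 = -5.785794
a = ȳ − b·x̄ = -10.1 − (-5.785794)·5.75 = 23.168318

23.168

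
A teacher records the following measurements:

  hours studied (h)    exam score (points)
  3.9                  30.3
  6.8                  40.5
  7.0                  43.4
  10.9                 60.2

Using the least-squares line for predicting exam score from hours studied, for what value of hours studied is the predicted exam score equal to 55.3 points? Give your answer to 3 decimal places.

9.869

n = 4, Σx = 28.6, Σy = 174.4, Σxy = 1353.55, Σx² = 229.26
Sxx = Σx² − (Σx)²/n = 229.26 − 204.49 = 24.77
Sxy = Σxy − (Σx)(Σy)/n = 1353.55 − 1246.96 = 106.59
b = Sxy/Sxx = 106.59/24.77 = 4.303189
a = ȳ − b·x̄ = 43.6 − 4.303189·7.15 = 12.832196
Set a + b·x = 55.3: x = (55.3 − 12.832196) / 4.303189 = 9.868914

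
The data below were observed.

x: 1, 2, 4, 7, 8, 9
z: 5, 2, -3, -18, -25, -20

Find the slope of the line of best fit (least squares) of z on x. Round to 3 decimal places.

n = 6, Σx = 31, Σy = -59, Σxy = -509, Σx² = 215
Sxx = Σx² − (Σx)²/n = 215 − 160.166667 = 54.833333
Sxy = Σxy − (Σx)(Σy)/n = -509 − (-304.833333) = -204.166667
b = Sxy/Sxx = -204.166667/54.833333 = -3.723404

-3.723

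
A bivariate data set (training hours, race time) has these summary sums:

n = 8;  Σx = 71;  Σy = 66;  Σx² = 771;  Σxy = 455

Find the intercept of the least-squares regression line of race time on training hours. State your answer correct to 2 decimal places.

Sxx = Σx² − (Σx)²/n = 771 − 630.125 = 140.875
Sxy = Σxy − (Σx)(Σy)/n = 455 − 585.75 = -130.75
b = Sxy/Sxx = -130.75/140.875 = -0.928128
a = ȳ − b·x̄ = 8.25 − (-0.928128)·8.875 = 16.487134

16.49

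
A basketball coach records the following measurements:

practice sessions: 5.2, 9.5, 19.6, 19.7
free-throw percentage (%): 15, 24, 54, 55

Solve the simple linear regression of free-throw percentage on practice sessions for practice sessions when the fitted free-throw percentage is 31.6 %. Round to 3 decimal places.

n = 4, Σx = 54, Σy = 148, Σxy = 2447.9, Σx² = 889.54
Sxx = Σx² − (Σx)²/n = 889.54 − 729 = 160.54
Sxy = Σxy − (Σx)(Σy)/n = 2447.9 − 1998 = 449.9
b = Sxy/Sxx = 449.9/160.54 = 2.802417
a = ȳ − b·x̄ = 37 − 2.802417·13.5 = -0.832627
Set a + b·x = 31.6: x = (31.6 − (-0.832627)) / 2.802417 = 11.573092

11.573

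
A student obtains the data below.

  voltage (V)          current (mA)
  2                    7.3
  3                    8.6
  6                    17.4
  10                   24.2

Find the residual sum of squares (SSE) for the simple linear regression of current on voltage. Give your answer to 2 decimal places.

2.96

n = 4, Σx = 21, Σy = 57.5, Σxy = 386.8, Σx² = 149, Σy² = 1015.65
Sxx = Σx² − (Σx)²/n = 149 − 110.25 = 38.75
Sxy = Σxy − (Σx)(Σy)/n = 386.8 − 301.875 = 84.925
Syy = Σy² − (Σy)²/n = 1015.65 − 826.5625 = 189.0875
b = Sxy/Sxx = 84.925/38.75 = 2.191613
SSE = Syy − b·Sxy = 189.0875 − 2.191613·84.925 = 2.964774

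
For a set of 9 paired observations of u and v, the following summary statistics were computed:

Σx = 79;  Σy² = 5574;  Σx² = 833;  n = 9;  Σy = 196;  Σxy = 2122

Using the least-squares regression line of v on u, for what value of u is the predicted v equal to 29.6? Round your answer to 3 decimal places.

11.496

Sxx = Σx² − (Σx)²/n = 833 − 693.444444 = 139.555556
Sxy = Σxy − (Σx)(Σy)/n = 2122 − 1720.444444 = 401.555556
b = Sxy/Sxx = 401.555556/139.555556 = 2.877389
a = ȳ − b·x̄ = 21.777778 − 2.877389·8.777778 = -3.479299
Set a + b·x = 29.6: x = (29.6 − (-3.479299)) / 2.877389 = 11.496292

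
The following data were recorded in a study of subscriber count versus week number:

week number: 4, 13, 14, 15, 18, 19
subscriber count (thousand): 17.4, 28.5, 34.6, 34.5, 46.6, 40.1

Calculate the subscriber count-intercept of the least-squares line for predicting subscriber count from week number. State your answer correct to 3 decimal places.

9.161

n = 6, Σx = 83, Σy = 201.7, Σxy = 3042.7, Σx² = 1291
Sxx = Σx² − (Σx)²/n = 1291 − 1148.166667 = 142.833333
Sxy = Σxy − (Σx)(Σy)/n = 3042.7 − 2790.183333 = 252.516667
b = Sxy/Sxx = 252.516667/142.833333 = 1.767911
a = ȳ − b·x̄ = 33.616667 − 1.767911·13.833333 = 9.160560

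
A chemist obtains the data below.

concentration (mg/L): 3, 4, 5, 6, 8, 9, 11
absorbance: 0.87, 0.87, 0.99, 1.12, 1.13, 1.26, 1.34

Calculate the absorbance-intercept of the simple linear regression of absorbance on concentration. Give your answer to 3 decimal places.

n = 7, Σx = 46, Σy = 7.58, Σxy = 52.88, Σx² = 352
Sxx = Σx² − (Σx)²/n = 352 − 302.285714 = 49.714286
Sxy = Σxy − (Σx)(Σy)/n = 52.88 − 49.811429 = 3.068571
b = Sxy/Sxx = 3.068571/49.714286 = 0.061724
a = ȳ − b·x̄ = 1.082857 − 0.061724·6.571429 = 0.677241

0.677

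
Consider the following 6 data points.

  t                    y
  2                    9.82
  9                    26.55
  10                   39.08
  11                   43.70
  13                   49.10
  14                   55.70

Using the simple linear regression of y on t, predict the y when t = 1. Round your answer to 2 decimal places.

3.68

n = 6, Σx = 59, Σy = 223.95, Σxy = 2548.19, Σx² = 671
Sxx = Σx² − (Σx)²/n = 671 − 580.166667 = 90.833333
Sxy = Σxy − (Σx)(Σy)/n = 2548.19 − 2202.175 = 346.015
b = Sxy/Sxx = 346.015/90.833333 = 3.809339
a = ȳ − b·x̄ = 37.325 − 3.809339·9.833333 = -0.133505
ŷ(1) = a + b·1 = -0.133505 + 3.809339·1 = 3.675835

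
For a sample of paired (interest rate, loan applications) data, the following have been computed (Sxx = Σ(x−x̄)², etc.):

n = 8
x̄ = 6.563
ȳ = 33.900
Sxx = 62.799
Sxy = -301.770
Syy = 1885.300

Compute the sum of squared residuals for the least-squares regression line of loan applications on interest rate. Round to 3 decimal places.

435.195

b = Sxy/Sxx = -301.77/62.799 = -4.805331
SSE = Syy − b·Sxy = 1885.3 − (-4.805331)·(-301.77) = 435.195175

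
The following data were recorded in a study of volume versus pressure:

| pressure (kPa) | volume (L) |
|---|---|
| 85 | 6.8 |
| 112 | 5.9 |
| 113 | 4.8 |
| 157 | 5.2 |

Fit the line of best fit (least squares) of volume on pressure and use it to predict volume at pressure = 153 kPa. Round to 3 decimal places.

4.959

n = 4, Σx = 467, Σy = 22.7, Σxy = 2597.6, Σx² = 57187
Sxx = Σx² − (Σx)²/n = 57187 − 54522.25 = 2664.75
Sxy = Σxy − (Σx)(Σy)/n = 2597.6 − 2650.225 = -52.625
b = Sxy/Sxx = -52.625/2664.75 = -0.019749
a = ȳ − b·x̄ = 5.675 − (-0.019749)·116.75 = 7.980645
ŷ(153) = a + b·153 = 7.980645 + (-0.019749)·153 = 4.959114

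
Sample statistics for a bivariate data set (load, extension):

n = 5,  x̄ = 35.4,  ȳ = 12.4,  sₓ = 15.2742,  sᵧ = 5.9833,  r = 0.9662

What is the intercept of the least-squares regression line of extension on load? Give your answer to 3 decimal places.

b = r · sᵧ/sₓ = 0.9662 · 5.9833/15.2742 = 0.378486
a = ȳ − b·x̄ = 12.4 − 0.378486·35.4 = -0.998390

-0.998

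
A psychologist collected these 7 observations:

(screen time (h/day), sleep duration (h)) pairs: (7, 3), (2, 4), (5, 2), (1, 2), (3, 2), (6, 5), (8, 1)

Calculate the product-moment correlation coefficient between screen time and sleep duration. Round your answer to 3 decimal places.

n = 7, Σx = 32, Σy = 19, Σxy = 85, Σx² = 188, Σy² = 63
Sxx = Σx² − (Σx)²/n = 188 − 146.285714 = 41.714286
Sxy = Σxy − (Σx)(Σy)/n = 85 − 86.857143 = -1.857143
Syy = Σy² − (Σy)²/n = 63 − 51.571429 = 11.428571
r = Sxy/√(Sxx·Syy) = -1.857143/√(476.734694) = -1.857143/21.834255 = -0.085056

-0.085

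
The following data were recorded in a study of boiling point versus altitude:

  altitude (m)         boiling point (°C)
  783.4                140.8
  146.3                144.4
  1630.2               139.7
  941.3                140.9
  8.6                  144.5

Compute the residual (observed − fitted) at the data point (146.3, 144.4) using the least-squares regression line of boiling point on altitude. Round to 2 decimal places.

n = 5, Σx = 3509.8, Σy = 710.3, Σxy = 493039.25, Σx² = 4178790.94
Sxx = Σx² − (Σx)²/n = 4178790.94 − 2463739.208 = 1715051.732
Sxy = Σxy − (Σx)(Σy)/n = 493039.25 − 498602.188 = -5562.938
b = Sxy/Sxx = -5562.938/1715051.732 = -0.003244
a = ȳ − b·x̄ = 142.06 − (-0.003244)·701.96 = 144.336876
ŷ(146.3) = 144.336876 + (-0.003244)·146.3 = 143.862338
residual = y − ŷ = 144.4 − 143.862338 = 0.537662

0.54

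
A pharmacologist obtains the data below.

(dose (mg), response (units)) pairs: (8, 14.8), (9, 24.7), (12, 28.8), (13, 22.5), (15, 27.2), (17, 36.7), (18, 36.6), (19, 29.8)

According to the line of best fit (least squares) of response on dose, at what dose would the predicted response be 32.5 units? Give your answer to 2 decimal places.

17.26

n = 8, Σx = 111, Σy = 221.1, Σxy = 3235.7, Σx² = 1657
Sxx = Σx² − (Σx)²/n = 1657 − 1540.125 = 116.875
Sxy = Σxy − (Σx)(Σy)/n = 3235.7 − 3067.7625 = 167.9375
b = Sxy/Sxx = 167.9375/116.875 = 1.436898
a = ȳ − b·x̄ = 27.6375 − 1.436898·13.875 = 7.700535
Set a + b·x = 32.5: x = (32.5 − 7.700535) / 1.436898 = 17.259025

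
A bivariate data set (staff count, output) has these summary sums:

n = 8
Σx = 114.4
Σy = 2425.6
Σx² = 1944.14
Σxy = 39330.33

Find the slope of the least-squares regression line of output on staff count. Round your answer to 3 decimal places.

15.068

Sxx = Σx² − (Σx)²/n = 1944.14 − 1635.92 = 308.22
Sxy = Σxy − (Σx)(Σy)/n = 39330.33 − 34686.08 = 4644.25
b = Sxy/Sxx = 4644.25/308.22 = 15.067971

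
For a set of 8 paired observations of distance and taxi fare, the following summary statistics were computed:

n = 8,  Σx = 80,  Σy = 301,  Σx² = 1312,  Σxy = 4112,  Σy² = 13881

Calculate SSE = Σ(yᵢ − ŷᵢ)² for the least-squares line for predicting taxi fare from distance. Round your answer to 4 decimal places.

Sxx = Σx² − (Σx)²/n = 1312 − 800 = 512
Sxy = Σxy − (Σx)(Σy)/n = 4112 − 3010 = 1102
Syy = Σy² − (Σy)²/n = 13881 − 11325.125 = 2555.875
b = Sxy/Sxx = 1102/512 = 2.152344
SSE = Syy − b·Sxy = 2555.875 − 2.152344·1102 = 183.992188

183.9922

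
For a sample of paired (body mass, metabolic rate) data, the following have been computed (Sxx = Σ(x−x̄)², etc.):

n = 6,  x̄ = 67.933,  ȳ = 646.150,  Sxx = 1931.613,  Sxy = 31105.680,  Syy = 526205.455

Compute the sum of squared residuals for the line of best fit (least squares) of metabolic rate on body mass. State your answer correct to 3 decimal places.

b = Sxy/Sxx = 31105.68/1931.613 = 16.103474
SSE = Syy − b·Sxy = 526205.455 − 16.103474·31105.68 = 25295.941416

25295.941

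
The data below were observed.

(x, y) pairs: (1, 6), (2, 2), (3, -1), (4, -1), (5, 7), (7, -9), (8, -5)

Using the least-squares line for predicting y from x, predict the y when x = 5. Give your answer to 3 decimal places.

n = 7, Σx = 30, Σy = -1, Σxy = -65, Σx² = 168
Sxx = Σx² − (Σx)²/n = 168 − 128.571429 = 39.428571
Sxy = Σxy − (Σx)(Σy)/n = -65 − (-4.285714) = -60.714286
b = Sxy/Sxx = -60.714286/39.428571 = -1.539855
a = ȳ − b·x̄ = -0.142857 − (-1.539855)·4.285714 = 6.456522
ŷ(5) = a + b·5 = 6.456522 + (-1.539855)·5 = -1.242754

-1.243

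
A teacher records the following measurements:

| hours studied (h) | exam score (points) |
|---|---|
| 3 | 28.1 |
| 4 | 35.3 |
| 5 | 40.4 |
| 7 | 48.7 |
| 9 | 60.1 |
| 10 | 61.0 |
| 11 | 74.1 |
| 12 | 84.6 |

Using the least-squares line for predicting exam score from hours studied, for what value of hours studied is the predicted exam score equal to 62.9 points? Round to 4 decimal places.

n = 8, Σx = 61, Σy = 432.3, Σxy = 3749.6, Σx² = 545
Sxx = Σx² − (Σx)²/n = 545 − 465.125 = 79.875
Sxy = Σxy − (Σx)(Σy)/n = 3749.6 − 3296.2875 = 453.3125
b = Sxy/Sxx = 453.3125/79.875 = 5.675274
a = ȳ − b·x̄ = 54.0375 − 5.675274·7.625 = 10.763537
Set a + b·x = 62.9: x = (62.9 − 10.763537) / 5.675274 = 9.186599

9.1866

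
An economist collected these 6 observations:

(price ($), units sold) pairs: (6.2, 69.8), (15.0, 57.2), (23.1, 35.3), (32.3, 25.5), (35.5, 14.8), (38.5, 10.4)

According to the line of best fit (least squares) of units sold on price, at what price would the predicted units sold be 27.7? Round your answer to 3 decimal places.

n = 6, Σx = 150.6, Σy = 213, Σxy = 3855.64, Σx² = 4582.84
Sxx = Σx² − (Σx)²/n = 4582.84 − 3780.06 = 802.78
Sxy = Σxy − (Σx)(Σy)/n = 3855.64 − 5346.3 = -1490.66
b = Sxy/Sxx = -1490.66/802.78 = -1.856872
a = ȳ − b·x̄ = 35.5 − (-1.856872)·25.1 = 82.107496
Set a + b·x = 27.7: x = (27.7 − 82.107496) / (-1.856872) = 29.300612

29.301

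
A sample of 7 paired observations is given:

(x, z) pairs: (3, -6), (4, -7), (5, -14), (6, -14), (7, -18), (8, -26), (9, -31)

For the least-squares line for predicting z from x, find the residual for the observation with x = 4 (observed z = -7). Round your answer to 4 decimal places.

1.2143

n = 7, Σx = 42, Σy = -116, Σxy = -813, Σx² = 280
Sxx = Σx² − (Σx)²/n = 280 − 252 = 28
Sxy = Σxy − (Σx)(Σy)/n = -813 − (-696) = -117
b = Sxy/Sxx = -117/28 = -4.178571
a = ȳ − b·x̄ = -16.571429 − (-4.178571)·6 = 8.5
ŷ(4) = 8.5 + (-4.178571)·4 = -8.214286
residual = y − ŷ = -7 − (-8.214286) = 1.214286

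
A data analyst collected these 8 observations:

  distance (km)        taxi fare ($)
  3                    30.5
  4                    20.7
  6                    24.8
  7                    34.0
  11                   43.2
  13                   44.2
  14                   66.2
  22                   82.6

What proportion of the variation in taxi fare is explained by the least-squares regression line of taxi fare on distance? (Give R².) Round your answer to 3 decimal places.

0.897

n = 8, Σx = 80, Σy = 346.2, Σxy = 4354.9, Σx² = 1080, Σy² = 18154.86
Sxx = Σx² − (Σx)²/n = 1080 − 800 = 280
Sxy = Σxy − (Σx)(Σy)/n = 4354.9 − 3462 = 892.9
Syy = Σy² − (Σy)²/n = 18154.86 − 14981.805 = 3173.055
R² = Sxy²/(Sxx·Syy) = (892.9)²/(280·3173.055) = 0.897367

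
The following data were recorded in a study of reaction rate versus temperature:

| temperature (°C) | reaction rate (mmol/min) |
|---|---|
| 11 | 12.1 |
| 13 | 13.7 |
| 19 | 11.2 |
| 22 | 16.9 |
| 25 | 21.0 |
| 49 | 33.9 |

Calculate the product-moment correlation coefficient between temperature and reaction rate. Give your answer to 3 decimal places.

n = 6, Σx = 139, Σy = 108.8, Σxy = 3081.9, Σx² = 4161, Σy² = 2335.36
Sxx = Σx² − (Σx)²/n = 4161 − 3220.166667 = 940.833333
Sxy = Σxy − (Σx)(Σy)/n = 3081.9 − 2520.533333 = 561.366667
Syy = Σy² − (Σy)²/n = 2335.36 − 1972.906667 = 362.453333
r = Sxy/√(Sxx·Syy) = 561.366667/√(341008.177778) = 561.366667/583.959055 = 0.961312

0.961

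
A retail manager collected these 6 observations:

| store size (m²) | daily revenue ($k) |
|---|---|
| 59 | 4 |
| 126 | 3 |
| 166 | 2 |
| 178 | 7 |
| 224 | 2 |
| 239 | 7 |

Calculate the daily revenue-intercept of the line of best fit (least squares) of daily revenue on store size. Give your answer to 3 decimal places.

n = 6, Σx = 992, Σy = 25, Σxy = 4313, Σx² = 185894
Sxx = Σx² − (Σx)²/n = 185894 − 164010.666667 = 21883.333333
Sxy = Σxy − (Σx)(Σy)/n = 4313 − 4133.333333 = 179.666667
b = Sxy/Sxx = 179.666667/21883.333333 = 0.008210
a = ȳ − b·x̄ = 4.166667 − 0.008210·165.333333 = 2.809246

2.809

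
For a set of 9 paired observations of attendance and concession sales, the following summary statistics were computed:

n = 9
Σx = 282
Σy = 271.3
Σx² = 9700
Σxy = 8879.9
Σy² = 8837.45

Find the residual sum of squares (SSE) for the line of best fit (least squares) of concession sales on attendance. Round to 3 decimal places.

492.865

Sxx = Σx² − (Σx)²/n = 9700 − 8836 = 864
Sxy = Σxy − (Σx)(Σy)/n = 8879.9 − 8500.733333 = 379.166667
Syy = Σy² − (Σy)²/n = 8837.45 − 8178.187778 = 659.262222
b = Sxy/Sxx = 379.166667/864 = 0.438850
SSE = Syy − b·Sxy = 659.262222 − 0.438850·379.166667 = 492.864814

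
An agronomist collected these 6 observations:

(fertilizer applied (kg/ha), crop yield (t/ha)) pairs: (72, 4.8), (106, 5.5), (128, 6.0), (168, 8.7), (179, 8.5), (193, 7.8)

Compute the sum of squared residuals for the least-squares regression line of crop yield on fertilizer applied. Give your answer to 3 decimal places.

1.923

n = 6, Σx = 846, Σy = 41.3, Σxy = 6185.1, Σx² = 130318, Σy² = 298.07
Sxx = Σx² − (Σx)²/n = 130318 − 119286 = 11032
Sxy = Σxy − (Σx)(Σy)/n = 6185.1 − 5823.3 = 361.8
Syy = Σy² − (Σy)²/n = 298.07 − 284.281667 = 13.788333
b = Sxy/Sxx = 361.8/11032 = 0.032796
SSE = Syy − b·Sxy = 13.788333 − 0.032796·361.8 = 1.922920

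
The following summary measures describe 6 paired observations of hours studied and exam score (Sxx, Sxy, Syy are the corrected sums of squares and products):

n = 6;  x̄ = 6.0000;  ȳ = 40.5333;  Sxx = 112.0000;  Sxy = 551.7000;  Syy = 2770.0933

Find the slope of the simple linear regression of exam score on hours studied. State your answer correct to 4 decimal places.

b = Sxy/Sxx = 551.7/112 = 4.925893

4.9259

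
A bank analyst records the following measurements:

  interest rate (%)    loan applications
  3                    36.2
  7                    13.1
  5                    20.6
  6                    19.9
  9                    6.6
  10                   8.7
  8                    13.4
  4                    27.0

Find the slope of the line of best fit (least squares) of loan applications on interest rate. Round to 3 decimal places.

n = 8, Σx = 52, Σy = 145.5, Σxy = 784.3, Σx² = 380
Sxx = Σx² − (Σx)²/n = 380 − 338 = 42
Sxy = Σxy − (Σx)(Σy)/n = 784.3 − 945.75 = -161.45
b = Sxy/Sxx = -161.45/42 = -3.844048

-3.844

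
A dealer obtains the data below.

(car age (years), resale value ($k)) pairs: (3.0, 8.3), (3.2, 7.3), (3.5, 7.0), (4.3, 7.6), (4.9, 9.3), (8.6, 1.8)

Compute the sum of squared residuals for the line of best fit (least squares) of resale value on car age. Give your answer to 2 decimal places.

n = 6, Σx = 27.5, Σy = 41.3, Σxy = 166.49, Σx² = 147.95, Σy² = 318.67
Sxx = Σx² − (Σx)²/n = 147.95 − 126.041667 = 21.908333
Sxy = Σxy − (Σx)(Σy)/n = 166.49 − 189.291667 = -22.801667
Syy = Σy² − (Σy)²/n = 318.67 − 284.281667 = 34.388333
b = Sxy/Sxx = -22.801667/21.908333 = -1.040776
SSE = Syy − b·Sxy = 34.388333 − (-1.040776)·(-22.801667) = 10.656907

10.66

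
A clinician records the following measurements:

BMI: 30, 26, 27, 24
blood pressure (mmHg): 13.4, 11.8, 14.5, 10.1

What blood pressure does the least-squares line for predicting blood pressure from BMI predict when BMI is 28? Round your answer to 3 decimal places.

13.153

n = 4, Σx = 107, Σy = 49.8, Σxy = 1342.7, Σx² = 2881
Sxx = Σx² − (Σx)²/n = 2881 − 2862.25 = 18.75
Sxy = Σxy − (Σx)(Σy)/n = 1342.7 − 1332.15 = 10.55
b = Sxy/Sxx = 10.55/18.75 = 0.562667
a = ȳ − b·x̄ = 12.45 − 0.562667·26.75 = -2.601333
ŷ(28) = a + b·28 = -2.601333 + 0.562667·28 = 13.153333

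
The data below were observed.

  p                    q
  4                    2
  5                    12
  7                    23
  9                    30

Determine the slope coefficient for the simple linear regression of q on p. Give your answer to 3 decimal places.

n = 4, Σx = 25, Σy = 67, Σxy = 499, Σx² = 171
Sxx = Σx² − (Σx)²/n = 171 − 156.25 = 14.75
Sxy = Σxy − (Σx)(Σy)/n = 499 − 418.75 = 80.25
b = Sxy/Sxx = 80.25/14.75 = 5.440678

5.441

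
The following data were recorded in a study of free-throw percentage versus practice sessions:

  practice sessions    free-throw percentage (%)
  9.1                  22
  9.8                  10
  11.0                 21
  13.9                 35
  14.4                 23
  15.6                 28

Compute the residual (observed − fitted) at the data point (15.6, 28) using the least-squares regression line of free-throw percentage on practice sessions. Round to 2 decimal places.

n = 6, Σx = 73.8, Σy = 139, Σxy = 1783.7, Σx² = 943.78
Sxx = Σx² − (Σx)²/n = 943.78 − 907.74 = 36.04
Sxy = Σxy − (Σx)(Σy)/n = 1783.7 − 1709.7 = 74
b = Sxy/Sxx = 74/36.04 = 2.053274
a = ȳ − b·x̄ = 23.166667 − 2.053274·12.3 = -2.088605
ŷ(15.6) = -2.088605 + 2.053274·15.6 = 29.942471
residual = y − ŷ = 28 − 29.942471 = -1.942471

-1.94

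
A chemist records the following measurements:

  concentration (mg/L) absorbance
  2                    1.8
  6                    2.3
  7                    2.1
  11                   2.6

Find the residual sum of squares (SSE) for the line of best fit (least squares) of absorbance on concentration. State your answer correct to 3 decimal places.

0.041

n = 4, Σx = 26, Σy = 8.8, Σxy = 60.7, Σx² = 210, Σy² = 19.7
Sxx = Σx² − (Σx)²/n = 210 − 169 = 41
Sxy = Σxy − (Σx)(Σy)/n = 60.7 − 57.2 = 3.5
Syy = Σy² − (Σy)²/n = 19.7 − 19.36 = 0.34
b = Sxy/Sxx = 3.5/41 = 0.085366
SSE = Syy − b·Sxy = 0.34 − 0.085366·3.5 = 0.041220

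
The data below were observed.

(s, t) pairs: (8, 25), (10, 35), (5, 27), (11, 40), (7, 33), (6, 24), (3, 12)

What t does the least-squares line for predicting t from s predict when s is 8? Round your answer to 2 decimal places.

30.49

n = 7, Σx = 50, Σy = 196, Σxy = 1536, Σx² = 404
Sxx = Σx² − (Σx)²/n = 404 − 357.142857 = 46.857143
Sxy = Σxy − (Σx)(Σy)/n = 1536 − 1400 = 136
b = Sxy/Sxx = 136/46.857143 = 2.902439
a = ȳ − b·x̄ = 28 − 2.902439·7.142857 = 7.268293
ŷ(8) = a + b·8 = 7.268293 + 2.902439·8 = 30.487805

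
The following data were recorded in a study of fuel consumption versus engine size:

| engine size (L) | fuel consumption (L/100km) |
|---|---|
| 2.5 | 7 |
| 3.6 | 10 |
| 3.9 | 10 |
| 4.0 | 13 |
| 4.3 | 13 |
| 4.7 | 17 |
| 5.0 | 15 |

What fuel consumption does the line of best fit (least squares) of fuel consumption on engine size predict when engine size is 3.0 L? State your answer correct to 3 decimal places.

8.318

n = 7, Σx = 28, Σy = 85, Σxy = 355.3, Σx² = 116
Sxx = Σx² − (Σx)²/n = 116 − 112 = 4
Sxy = Σxy − (Σx)(Σy)/n = 355.3 − 340 = 15.3
b = Sxy/Sxx = 15.3/4 = 3.825
a = ȳ − b·x̄ = 12.142857 − 3.825·4 = -3.157143
ŷ(3.0) = a + b·3.0 = -3.157143 + 3.825·3 = 8.317857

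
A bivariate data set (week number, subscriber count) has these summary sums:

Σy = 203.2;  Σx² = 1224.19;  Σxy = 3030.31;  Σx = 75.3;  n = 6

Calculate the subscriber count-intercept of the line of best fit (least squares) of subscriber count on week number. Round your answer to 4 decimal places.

Sxx = Σx² − (Σx)²/n = 1224.19 − 945.015 = 279.175
Sxy = Σxy − (Σx)(Σy)/n = 3030.31 − 2550.16 = 480.15
b = Sxy/Sxx = 480.15/279.175 = 1.719889
a = ȳ − b·x̄ = 33.866667 − 1.719889·12.55 = 12.282060

12.2821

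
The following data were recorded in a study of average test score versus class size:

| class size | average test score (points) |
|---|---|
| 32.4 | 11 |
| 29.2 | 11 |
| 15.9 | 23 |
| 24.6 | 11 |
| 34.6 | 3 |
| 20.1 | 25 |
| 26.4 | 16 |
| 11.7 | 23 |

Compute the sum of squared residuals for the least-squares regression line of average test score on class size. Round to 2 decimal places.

n = 8, Σx = 194.9, Σy = 123, Σxy = 2611.7, Σx² = 5195.39, Σy² = 2311
Sxx = Σx² − (Σx)²/n = 5195.39 − 4748.25125 = 447.13875
Sxy = Σxy − (Σx)(Σy)/n = 2611.7 − 2996.5875 = -384.8875
Syy = Σy² − (Σy)²/n = 2311 − 1891.125 = 419.875
b = Sxy/Sxx = -384.8875/447.13875 = -0.860779
SSE = Syy − b·Sxy = 419.875 − (-0.860779)·(-384.8875) = 88.572048

88.57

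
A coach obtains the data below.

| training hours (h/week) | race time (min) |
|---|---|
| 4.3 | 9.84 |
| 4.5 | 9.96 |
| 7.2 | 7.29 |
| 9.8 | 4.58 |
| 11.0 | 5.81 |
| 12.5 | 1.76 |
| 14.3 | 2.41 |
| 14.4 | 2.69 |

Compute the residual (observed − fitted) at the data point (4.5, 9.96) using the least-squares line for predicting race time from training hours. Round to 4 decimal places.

n = 8, Σx = 78, Σy = 44.34, Σxy = 343.613, Σx² = 875.72
Sxx = Σx² − (Σx)²/n = 875.72 − 760.5 = 115.22
Sxy = Σxy − (Σx)(Σy)/n = 343.613 − 432.315 = -88.702
b = Sxy/Sxx = -88.702/115.22 = -0.769849
a = ȳ − b·x̄ = 5.5425 − (-0.769849)·9.75 = 13.048528
ŷ(4.5) = 13.048528 + (-0.769849)·4.5 = 9.584207
residual = y − ŷ = 9.96 − 9.584207 = 0.375793

0.3758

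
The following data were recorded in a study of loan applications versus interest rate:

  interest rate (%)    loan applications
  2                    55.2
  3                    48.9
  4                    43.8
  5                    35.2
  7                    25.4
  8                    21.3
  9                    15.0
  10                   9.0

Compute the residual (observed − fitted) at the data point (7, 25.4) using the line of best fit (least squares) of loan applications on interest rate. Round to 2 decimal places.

n = 8, Σx = 48, Σy = 253.8, Σxy = 1181.5, Σx² = 348
Sxx = Σx² − (Σx)²/n = 348 − 288 = 60
Sxy = Σxy − (Σx)(Σy)/n = 1181.5 − 1522.8 = -341.3
b = Sxy/Sxx = -341.3/60 = -5.688333
a = ȳ − b·x̄ = 31.725 − (-5.688333)·6 = 65.855
ŷ(7) = 65.855 + (-5.688333)·7 = 26.036667
residual = y − ŷ = 25.4 − 26.036667 = -0.636667

-0.64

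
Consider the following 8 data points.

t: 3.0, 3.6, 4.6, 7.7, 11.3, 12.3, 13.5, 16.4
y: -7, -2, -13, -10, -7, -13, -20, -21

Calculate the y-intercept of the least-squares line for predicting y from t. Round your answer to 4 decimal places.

n = 8, Σx = 72.4, Σy = -93, Σxy = -1018.4, Σx² = 832.6
Sxx = Σx² − (Σx)²/n = 832.6 − 655.22 = 177.38
Sxy = Σxy − (Σx)(Σy)/n = -1018.4 − (-841.65) = -176.75
b = Sxy/Sxx = -176.75/177.38 = -0.996448
a = ȳ − b·x̄ = -11.625 − (-0.996448)·9.05 = -2.607143

-2.6071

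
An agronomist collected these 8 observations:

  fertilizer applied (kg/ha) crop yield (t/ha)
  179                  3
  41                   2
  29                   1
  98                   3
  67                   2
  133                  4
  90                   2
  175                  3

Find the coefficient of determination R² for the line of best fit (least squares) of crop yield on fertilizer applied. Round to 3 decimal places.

0.589

n = 8, Σx = 812, Σy = 20, Σxy = 2313, Σx² = 105070, Σy² = 56
Sxx = Σx² − (Σx)²/n = 105070 − 82418 = 22652
Sxy = Σxy − (Σx)(Σy)/n = 2313 − 2030 = 283
Syy = Σy² − (Σy)²/n = 56 − 50 = 6
R² = Sxy²/(Sxx·Syy) = (283)²/(22652·6) = 0.589271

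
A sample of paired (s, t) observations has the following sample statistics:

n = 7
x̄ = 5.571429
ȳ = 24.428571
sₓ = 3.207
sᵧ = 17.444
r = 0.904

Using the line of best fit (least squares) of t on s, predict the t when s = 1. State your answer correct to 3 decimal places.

1.950

b = r · sᵧ/sₓ = 0.904 · 17.444/3.207 = 4.917174
a = ȳ − b·x̄ = 24.428571 − 4.917174·5.571429 = -2.967113
ŷ(1) = a + b·1 = -2.967113 + 4.917174·1 = 1.950061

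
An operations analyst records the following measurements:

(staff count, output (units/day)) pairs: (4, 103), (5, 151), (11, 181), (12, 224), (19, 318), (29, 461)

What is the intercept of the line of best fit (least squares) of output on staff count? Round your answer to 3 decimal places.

n = 6, Σx = 80, Σy = 1438, Σxy = 25257, Σx² = 1508
Sxx = Σx² − (Σx)²/n = 1508 − 1066.666667 = 441.333333
Sxy = Σxy − (Σx)(Σy)/n = 25257 − 19173.333333 = 6083.666667
b = Sxy/Sxx = 6083.666667/441.333333 = 13.784743
a = ȳ − b·x̄ = 239.666667 − 13.784743·13.333333 = 55.870091

55.870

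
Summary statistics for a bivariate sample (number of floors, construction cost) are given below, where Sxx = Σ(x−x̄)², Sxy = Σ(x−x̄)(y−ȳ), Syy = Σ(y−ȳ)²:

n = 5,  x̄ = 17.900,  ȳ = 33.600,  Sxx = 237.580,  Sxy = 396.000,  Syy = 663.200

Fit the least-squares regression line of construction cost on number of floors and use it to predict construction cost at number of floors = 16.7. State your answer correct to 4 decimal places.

b = Sxy/Sxx = 396/237.58 = 1.666807
a = ȳ − b·x̄ = 33.6 − 1.666807·17.9 = 3.764155
ŷ(16.7) = a + b·16.7 = 3.764155 + 1.666807·16.7 = 31.599832

31.5998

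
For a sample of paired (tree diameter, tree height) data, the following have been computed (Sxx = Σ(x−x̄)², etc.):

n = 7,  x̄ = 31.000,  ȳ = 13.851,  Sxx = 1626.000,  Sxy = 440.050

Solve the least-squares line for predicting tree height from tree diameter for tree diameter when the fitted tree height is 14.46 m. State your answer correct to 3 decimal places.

b = Sxy/Sxx = 440.05/1626 = 0.270633
a = ȳ − b·x̄ = 13.851 − 0.270633·31 = 5.461363
Set a + b·x = 14.46: x = (14.46 − 5.461363) / 0.270633 = 33.250276

33.250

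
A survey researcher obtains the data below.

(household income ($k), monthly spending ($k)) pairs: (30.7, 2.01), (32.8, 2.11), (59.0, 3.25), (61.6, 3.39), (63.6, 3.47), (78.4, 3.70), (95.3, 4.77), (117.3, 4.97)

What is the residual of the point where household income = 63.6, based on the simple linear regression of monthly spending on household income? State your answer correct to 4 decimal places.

0.1450

n = 8, Σx = 538.7, Σy = 27.67, Σxy = 2079.823, Σx² = 42326.79
Sxx = Σx² − (Σx)²/n = 42326.79 − 36274.71125 = 6052.07875
Sxy = Σxy − (Σx)(Σy)/n = 2079.823 − 1863.228625 = 216.594375
b = Sxy/Sxx = 216.594375/6052.07875 = 0.035788
a = ȳ − b·x̄ = 3.45875 − 0.035788·67.3375 = 1.048847
ŷ(63.6) = 1.048847 + 0.035788·63.6 = 3.324991
residual = y − ŷ = 3.47 − 3.324991 = 0.145009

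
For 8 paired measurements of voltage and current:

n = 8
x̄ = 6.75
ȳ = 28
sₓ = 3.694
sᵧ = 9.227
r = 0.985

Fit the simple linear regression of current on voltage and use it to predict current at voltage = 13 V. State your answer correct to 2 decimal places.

43.38

b = r · sᵧ/sₓ = 0.985 · 9.227/3.694 = 2.460367
a = ȳ − b·x̄ = 28 − 2.460367·6.75 = 11.392524
ŷ(13) = a + b·13 = 11.392524 + 2.460367·13 = 43.377293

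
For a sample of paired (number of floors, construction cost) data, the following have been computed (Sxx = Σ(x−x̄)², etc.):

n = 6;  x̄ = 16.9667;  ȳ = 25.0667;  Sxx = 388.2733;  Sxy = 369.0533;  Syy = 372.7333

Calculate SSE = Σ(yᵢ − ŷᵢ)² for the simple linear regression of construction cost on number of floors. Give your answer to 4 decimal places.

b = Sxy/Sxx = 369.0533/388.2733 = 0.950499
SSE = Syy − b·Sxy = 372.7333 − 0.950499·369.0533 = 21.948587

21.9486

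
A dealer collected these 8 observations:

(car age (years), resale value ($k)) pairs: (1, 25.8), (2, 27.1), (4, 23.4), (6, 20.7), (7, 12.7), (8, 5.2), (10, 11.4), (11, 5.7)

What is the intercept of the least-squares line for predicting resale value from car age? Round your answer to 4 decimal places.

30.2160

n = 8, Σx = 49, Σy = 132, Σxy = 605, Σx² = 391
Sxx = Σx² − (Σx)²/n = 391 − 300.125 = 90.875
Sxy = Σxy − (Σx)(Σy)/n = 605 − 808.5 = -203.5
b = Sxy/Sxx = -203.5/90.875 = -2.239340
a = ȳ − b·x̄ = 16.5 − (-2.239340)·6.125 = 30.215956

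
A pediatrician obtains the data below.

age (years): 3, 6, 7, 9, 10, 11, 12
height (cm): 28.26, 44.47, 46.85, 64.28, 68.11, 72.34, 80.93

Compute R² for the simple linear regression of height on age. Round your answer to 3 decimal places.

n = 7, Σx = 58, Σy = 405.24, Σxy = 3706.07, Σx² = 540, Σy² = 25524.762
Sxx = Σx² − (Σx)²/n = 540 − 480.571429 = 59.428571
Sxy = Σxy − (Σx)(Σy)/n = 3706.07 − 3357.702857 = 348.367143
Syy = Σy² − (Σy)²/n = 25524.762 − 23459.922514 = 2064.839486
R² = Sxy²/(Sxx·Syy) = (348.367143)²/(59.428571·2064.839486) = 0.988992

0.989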